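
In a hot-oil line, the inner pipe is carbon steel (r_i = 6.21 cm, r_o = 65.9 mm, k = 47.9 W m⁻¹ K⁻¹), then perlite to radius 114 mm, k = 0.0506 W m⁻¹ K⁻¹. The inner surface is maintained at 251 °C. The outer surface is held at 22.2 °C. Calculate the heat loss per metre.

Resistance network (inner→outer):
  R'_carbon steel = ln(0.0659/0.0621)/(2πk) = 0.05939/(2π·47.9) = 1.973×10^-4 m·K/W
  R'_perlite = ln(0.114/0.0659)/(2πk) = 0.5481/(2π·0.0506) = 1.724 m·K/W
ΣR = 1.973×10^-4 + 1.724 = 1.724 m·K/W
Q' = ΔT/ΣR = (251 °C − 22.2 °C)/1.724 = 133 W/m

Q' = 133 W/m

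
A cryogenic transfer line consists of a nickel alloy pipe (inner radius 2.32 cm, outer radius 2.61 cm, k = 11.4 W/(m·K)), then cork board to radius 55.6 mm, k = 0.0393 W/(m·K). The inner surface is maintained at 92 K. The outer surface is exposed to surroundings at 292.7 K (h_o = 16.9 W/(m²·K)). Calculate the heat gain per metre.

Q' = 62.1 W/m

Resistance network (inner→outer):
  R'_nickel alloy = ln(0.0261/0.0232)/(2πk) = 0.1178/(2π·11.4) = 0.001644 m·K/W
  R'_cork board = ln(0.0556/0.0261)/(2πk) = 0.7562/(2π·0.0393) = 3.063 m·K/W
  R'_conv,out = 1/(2πr h) = 1/(2π·0.0556·16.9) = 0.1694 m·K/W
ΣR = 0.001644 + 3.063 + 0.1694 = 3.234 m·K/W
Q' = ΔT/ΣR = (92 K − 292.7 K)/3.234 = -62.1 W/m
(Negative Q' ⇒ heat flows inward; heat gain = 62.1 W/m.)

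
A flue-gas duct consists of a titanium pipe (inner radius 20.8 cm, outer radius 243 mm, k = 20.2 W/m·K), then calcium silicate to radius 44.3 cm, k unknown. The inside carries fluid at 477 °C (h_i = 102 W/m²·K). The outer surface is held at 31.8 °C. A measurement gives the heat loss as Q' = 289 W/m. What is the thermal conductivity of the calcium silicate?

k = 0.0624 W/m·K

ΣR = ΔT/Q' = |477 − 31.8|/289 = 1.540 m·K/W
Known resistances:
  R'_conv,in = 1/(2πr h) = 1/(2π·0.208·102) = 0.007502 m·K/W
  R'_titanium = ln(0.243/0.208)/(2πk) = 0.1555/(2π·20.2) = 0.001225 m·K/W
R_calcium silicate = ΣR − ΣR_known = 1.540 − 0.008727 = 1.531 m·K/W
ln(r₂/r₁)/(2πk) = 1.531 ⇒ k = 0.6005/(2π·1.531) = 0.0624 W/m·K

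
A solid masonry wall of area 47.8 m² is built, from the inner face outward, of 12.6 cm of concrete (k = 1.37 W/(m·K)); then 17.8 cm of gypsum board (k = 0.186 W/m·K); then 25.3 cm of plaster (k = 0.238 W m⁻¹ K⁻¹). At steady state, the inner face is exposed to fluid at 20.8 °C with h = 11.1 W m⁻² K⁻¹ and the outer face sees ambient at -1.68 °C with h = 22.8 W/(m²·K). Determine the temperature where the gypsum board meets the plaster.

T = 9.40 °C

Treat each layer as a resistance in series:
  R_conv,in = 1/(hA) = 1/(11.1·47.8) = 0.001885 K/W
  R_concrete = L/(kA) = 0.126/(1.37·47.8) = 0.001924 K/W
  R_gypsum board = L/(kA) = 0.178/(0.186·47.8) = 0.02002 K/W
  R_plaster = L/(kA) = 0.253/(0.238·47.8) = 0.02224 K/W
  R_conv,out = 1/(hA) = 1/(22.8·47.8) = 9.176×10^-4 K/W
ΣR = 0.001885 + 0.001924 + 0.02002 + 0.02224 + 9.176×10^-4 = 0.04699 K/W
Q = ΔT/ΣR = (20.8 °C − -1.68 °C)/0.04699 = 478.4 W
From the inner boundary to the gypsum board/plaster interface, ΣR_partial = 0.02383 K/W.
T_interface = T_in − Q·ΣR_partial = 20.8 °C − (478.4)(0.02383) = 9.40 °C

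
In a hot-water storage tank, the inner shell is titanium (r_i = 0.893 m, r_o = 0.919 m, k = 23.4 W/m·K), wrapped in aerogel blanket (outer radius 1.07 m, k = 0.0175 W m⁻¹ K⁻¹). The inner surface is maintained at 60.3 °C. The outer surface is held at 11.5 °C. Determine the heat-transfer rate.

Resistance network (inner→outer):
  R_titanium = (1/0.893 − 1/0.919)/(4πk) = 0.03168/(4π·23.4) = 1.077×10^-4 K/W
  R_aerogel blanket = (1/0.919 − 1/1.07)/(4πk) = 0.1536/(4π·0.0175) = 0.6983 K/W
ΣR = 1.077×10^-4 + 0.6983 = 0.6984 K/W
Q = ΔT/ΣR = (60.3 °C − 11.5 °C)/0.6984 = 69.9 W

Q = 69.9 W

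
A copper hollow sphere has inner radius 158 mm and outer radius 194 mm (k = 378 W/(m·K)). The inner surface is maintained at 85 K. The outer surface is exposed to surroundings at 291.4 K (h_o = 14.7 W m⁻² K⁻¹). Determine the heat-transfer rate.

Resistance network (inner→outer):
  R_copper = (1/0.158 − 1/0.194)/(4πk) = 1.174/(4π·378) = 2.473×10^-4 K/W
  R_conv,out = 1/(4πr²h) = 1/(4π·0.194²·14.7) = 0.1438 K/W
ΣR = 2.473×10^-4 + 0.1438 = 0.1440 K/W
Q = ΔT/ΣR = (85 K − 291.4 K)/0.1440 = -1430 W
(Negative Q ⇒ heat flows inward; heat gain = 1430 W.)

Q = 1430 W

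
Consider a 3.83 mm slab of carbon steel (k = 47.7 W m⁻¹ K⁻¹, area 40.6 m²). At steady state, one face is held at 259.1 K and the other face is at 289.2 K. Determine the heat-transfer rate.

Q = kA·ΔT/L = 47.7 × 40.6 × |259.1 K − 289.2 K| / 0.00383 = 1.52×10^7 W

Q = 1.52×10^7 W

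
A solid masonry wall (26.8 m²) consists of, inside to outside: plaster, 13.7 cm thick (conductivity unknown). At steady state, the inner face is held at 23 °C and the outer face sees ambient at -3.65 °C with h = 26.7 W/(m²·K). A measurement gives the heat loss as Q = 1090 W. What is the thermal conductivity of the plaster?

ΣR = ΔT/Q = |23 − -3.65|/1090 = 0.02445 K/W
Known resistances:
  R_conv,out = 1/(hA) = 1/(26.7·26.8) = 0.001398 K/W
R_plaster = ΣR − ΣR_known = 0.02445 − 0.001398 = 0.02305 K/W
L/(kA) = 0.02305 ⇒ k = 0.137/(0.02305·26.8) = 0.222 W/m·K

k = 0.222 W/m·K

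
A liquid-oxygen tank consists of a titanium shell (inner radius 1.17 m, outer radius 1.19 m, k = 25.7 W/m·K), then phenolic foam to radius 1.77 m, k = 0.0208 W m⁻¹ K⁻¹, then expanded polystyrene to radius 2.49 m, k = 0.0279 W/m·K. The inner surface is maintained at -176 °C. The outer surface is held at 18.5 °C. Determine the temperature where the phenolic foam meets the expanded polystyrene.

Series thermal resistances, inner to outer:
  R_titanium = (1/1.17 − 1/1.19)/(4πk) = 0.01436/(4π·25.7) = 4.448×10^-5 K/W
  R_phenolic foam = (1/1.19 − 1/1.77)/(4πk) = 0.2754/(4π·0.0208) = 1.054 K/W
  R_expanded polystyrene = (1/1.77 − 1/2.49)/(4πk) = 0.1634/(4π·0.0279) = 0.4660 K/W
ΣR = 4.448×10^-5 + 1.054 + 0.4660 = 1.520 K/W
Q = ΔT/ΣR = (-176 °C − 18.5 °C)/1.520 = -128.0 W
From the inner boundary to the phenolic foam/expanded polystyrene interface, ΣR_partial = 1.054 K/W.
T_interface = T_in − Q·ΣR_partial = -176 °C − (-128.0)(1.054) = -41.1 °C

T = -41.1 °C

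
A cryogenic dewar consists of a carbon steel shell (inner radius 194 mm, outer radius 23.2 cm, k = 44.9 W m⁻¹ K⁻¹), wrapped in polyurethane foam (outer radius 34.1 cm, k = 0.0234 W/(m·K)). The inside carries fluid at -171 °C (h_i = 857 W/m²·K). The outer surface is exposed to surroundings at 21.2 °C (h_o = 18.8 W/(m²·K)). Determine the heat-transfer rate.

Q = 40.7 W

Series thermal resistances, inner to outer:
  R_conv,in = 1/(4πr²h) = 1/(4π·0.194²·857) = 0.002467 K/W
  R_carbon steel = (1/0.194 − 1/0.232)/(4πk) = 0.8443/(4π·44.9) = 0.001496 K/W
  R_polyurethane foam = (1/0.232 − 1/0.341)/(4πk) = 1.378/(4π·0.0234) = 4.686 K/W
  R_conv,out = 1/(4πr²h) = 1/(4π·0.341²·18.8) = 0.03640 K/W
ΣR = 0.002467 + 0.001496 + 4.686 + 0.03640 = 4.726 K/W
Q = ΔT/ΣR = (-171 °C − 21.2 °C)/4.726 = -40.7 W
(Negative Q ⇒ heat flows inward; heat gain = 40.7 W.)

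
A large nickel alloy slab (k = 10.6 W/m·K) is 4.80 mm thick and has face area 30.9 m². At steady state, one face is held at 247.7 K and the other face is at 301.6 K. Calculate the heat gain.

Q = 3680 kW

Q = kA·ΔT/L = 10.6 × 30.9 × |247.7 K − 301.6 K| / 0.00480 = 3.68×10^6 W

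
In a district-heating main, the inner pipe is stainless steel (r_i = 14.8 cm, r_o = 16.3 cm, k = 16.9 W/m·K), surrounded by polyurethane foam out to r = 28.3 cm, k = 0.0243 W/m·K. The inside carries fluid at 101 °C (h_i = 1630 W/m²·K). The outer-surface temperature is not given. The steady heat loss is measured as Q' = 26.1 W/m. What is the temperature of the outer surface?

T_out = 6.65 °C

Series resistances:
  R'_conv,in = 1/(2πr h) = 1/(2π·0.148·1630) = 6.597×10^-4 m·K/W
  R'_stainless steel = ln(0.163/0.148)/(2πk) = 0.09654/(2π·16.9) = 9.091×10^-4 m·K/W
  R'_polyurethane foam = ln(0.283/0.163)/(2πk) = 0.5517/(2π·0.0243) = 3.613 m·K/W
ΣR = 3.615 m·K/W
ΔT = Q'·ΣR = 26.1 × 3.615 = 94.35 K
Heat flows outward, so T_out = T_in − ΔT = 101 − 94.35 = 6.65 °C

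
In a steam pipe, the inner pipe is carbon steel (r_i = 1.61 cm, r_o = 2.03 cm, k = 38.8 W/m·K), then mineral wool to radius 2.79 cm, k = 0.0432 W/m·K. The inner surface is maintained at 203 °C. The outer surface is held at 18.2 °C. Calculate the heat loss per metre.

Resistance network (inner→outer):
  R'_carbon steel = ln(0.0203/0.0161)/(2πk) = 0.2318/(2π·38.8) = 9.508×10^-4 m·K/W
  R'_mineral wool = ln(0.0279/0.0203)/(2πk) = 0.3180/(2π·0.0432) = 1.172 m·K/W
ΣR = 9.508×10^-4 + 1.172 = 1.173 m·K/W
Q' = ΔT/ΣR = (203 °C − 18.2 °C)/1.173 = 158 W/m

Q' = 158 W/m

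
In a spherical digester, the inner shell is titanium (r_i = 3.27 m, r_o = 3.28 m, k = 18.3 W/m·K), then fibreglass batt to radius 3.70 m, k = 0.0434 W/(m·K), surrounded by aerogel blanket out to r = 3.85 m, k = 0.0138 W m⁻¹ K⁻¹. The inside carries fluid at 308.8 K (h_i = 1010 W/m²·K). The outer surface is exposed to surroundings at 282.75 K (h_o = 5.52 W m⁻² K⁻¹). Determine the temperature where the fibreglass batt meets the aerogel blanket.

T = 295.6 K

Treat each layer as a resistance in series:
  R_conv,in = 1/(4πr²h) = 1/(4π·3.27²·1010) = 7.368×10^-6 K/W
  R_titanium = (1/3.27 − 1/3.28)/(4πk) = 9.323×10^-4/(4π·18.3) = 4.054×10^-6 K/W
  R_fibreglass batt = (1/3.28 − 1/3.70)/(4πk) = 0.03461/(4π·0.0434) = 0.06346 K/W
  R_aerogel blanket = (1/3.70 − 1/3.85)/(4πk) = 0.01053/(4π·0.0138) = 0.06072 K/W
  R_conv,out = 1/(4πr²h) = 1/(4π·3.85²·5.52) = 9.726×10^-4 K/W
ΣR = 7.368×10^-6 + 4.054×10^-6 + 0.06346 + 0.06072 + 9.726×10^-4 = 0.1252 K/W
Q = ΔT/ΣR = (308.8 K − 282.75 K)/0.1252 = 208.1 W
From the inner boundary to the fibreglass batt/aerogel blanket interface, ΣR_partial = 0.06347 K/W.
T_interface = T_in − Q·ΣR_partial = 308.8 K − (208.1)(0.06347) = 295.6 K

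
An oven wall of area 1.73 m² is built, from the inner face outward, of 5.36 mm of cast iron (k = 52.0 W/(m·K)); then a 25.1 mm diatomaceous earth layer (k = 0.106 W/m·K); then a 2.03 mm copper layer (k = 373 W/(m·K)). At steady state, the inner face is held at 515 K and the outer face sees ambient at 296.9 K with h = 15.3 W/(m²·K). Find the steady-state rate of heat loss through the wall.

Resistance network (inner→outer):
  R_cast iron = L/(kA) = 0.00536/(52.0·1.73) = 5.958×10^-5 K/W
  R_diatomaceous earth = L/(kA) = 0.0251/(0.106·1.73) = 0.1369 K/W
  R_copper = L/(kA) = 0.00203/(373·1.73) = 3.146×10^-6 K/W
  R_conv,out = 1/(hA) = 1/(15.3·1.73) = 0.03778 K/W
ΣR = 5.958×10^-5 + 0.1369 + 3.146×10^-6 + 0.03778 = 0.1747 K/W
Q = ΔT/ΣR = (515 K − 296.9 K)/0.1747 = 1250 W

Q = 1250 W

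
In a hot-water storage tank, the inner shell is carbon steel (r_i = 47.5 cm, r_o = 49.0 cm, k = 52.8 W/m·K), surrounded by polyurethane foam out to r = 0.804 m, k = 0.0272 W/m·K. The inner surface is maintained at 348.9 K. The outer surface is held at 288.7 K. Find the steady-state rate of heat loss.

Treat each layer as a resistance in series:
  R_carbon steel = (1/0.475 − 1/0.490)/(4πk) = 0.06445/(4π·52.8) = 9.713×10^-5 K/W
  R_polyurethane foam = (1/0.490 − 1/0.804)/(4πk) = 0.7970/(4π·0.0272) = 2.332 K/W
ΣR = 9.713×10^-5 + 2.332 = 2.332 K/W
Q = ΔT/ΣR = (348.9 K − 288.7 K)/2.332 = 25.8 W

Q = 25.8 W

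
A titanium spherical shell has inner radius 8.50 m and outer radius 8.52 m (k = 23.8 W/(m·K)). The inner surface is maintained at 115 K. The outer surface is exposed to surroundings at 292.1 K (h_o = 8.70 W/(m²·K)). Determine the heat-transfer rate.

Series thermal resistances, inner to outer:
  R_titanium = (1/8.50 − 1/8.52)/(4πk) = 2.762×10^-4/(4π·23.8) = 9.234×10^-7 K/W
  R_conv,out = 1/(4πr²h) = 1/(4π·8.52²·8.70) = 1.260×10^-4 K/W
ΣR = 9.234×10^-7 + 1.260×10^-4 = 1.269×10^-4 K/W
Q = ΔT/ΣR = (115 K − 292.1 K)/1.269×10^-4 = -1.40×10^6 W
(Negative Q ⇒ heat flows inward; heat gain = 1.40×10^6 W.)

Q = 1400 kW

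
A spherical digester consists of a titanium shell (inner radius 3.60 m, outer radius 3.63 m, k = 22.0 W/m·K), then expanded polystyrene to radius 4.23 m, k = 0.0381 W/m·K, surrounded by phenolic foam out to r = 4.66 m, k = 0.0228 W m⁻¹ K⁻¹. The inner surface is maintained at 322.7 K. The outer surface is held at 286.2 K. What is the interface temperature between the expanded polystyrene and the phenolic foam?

T = 303.8 K

Series thermal resistances, inner to outer:
  R_titanium = (1/3.60 − 1/3.63)/(4πk) = 0.002296/(4π·22.0) = 8.304×10^-6 K/W
  R_expanded polystyrene = (1/3.63 − 1/4.23)/(4πk) = 0.03908/(4π·0.0381) = 0.08161 K/W
  R_phenolic foam = (1/4.23 − 1/4.66)/(4πk) = 0.02181/(4π·0.0228) = 0.07614 K/W
ΣR = 8.304×10^-6 + 0.08161 + 0.07614 = 0.1578 K/W
Q = ΔT/ΣR = (322.7 K − 286.2 K)/0.1578 = 231.3 W
From the inner boundary to the expanded polystyrene/phenolic foam interface, ΣR_partial = 0.08162 K/W.
T_interface = T_in − Q·ΣR_partial = 322.7 K − (231.3)(0.08162) = 303.8 K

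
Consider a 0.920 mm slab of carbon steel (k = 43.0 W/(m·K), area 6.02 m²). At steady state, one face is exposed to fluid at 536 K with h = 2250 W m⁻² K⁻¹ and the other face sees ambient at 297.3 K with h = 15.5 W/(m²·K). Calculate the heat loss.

Series thermal resistances, inner to outer:
  R_conv,in = 1/(hA) = 1/(2250·6.02) = 7.383×10^-5 K/W
  R_carbon steel = L/(kA) = 9.20×10^-4/(43.0·6.02) = 3.554×10^-6 K/W
  R_conv,out = 1/(hA) = 1/(15.5·6.02) = 0.01072 K/W
ΣR = 7.383×10^-5 + 3.554×10^-6 + 0.01072 = 0.01080 K/W
Q = ΔT/ΣR = (536 K − 297.3 K)/0.01080 = 22100 W

Q = 22.1 kW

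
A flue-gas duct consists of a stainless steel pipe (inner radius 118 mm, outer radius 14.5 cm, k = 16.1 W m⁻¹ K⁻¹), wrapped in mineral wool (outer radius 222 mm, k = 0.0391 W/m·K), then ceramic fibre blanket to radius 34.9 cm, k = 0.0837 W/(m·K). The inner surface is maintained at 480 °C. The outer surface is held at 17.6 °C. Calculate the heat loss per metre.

Treat each layer as a resistance in series:
  R'_stainless steel = ln(0.145/0.118)/(2πk) = 0.2060/(2π·16.1) = 0.002037 m·K/W
  R'_mineral wool = ln(0.222/0.145)/(2πk) = 0.4259/(2π·0.0391) = 1.734 m·K/W
  R'_ceramic fibre blanket = ln(0.349/0.222)/(2πk) = 0.4524/(2π·0.0837) = 0.8602 m·K/W
ΣR = 0.002037 + 1.734 + 0.8602 = 2.596 m·K/W
Q' = ΔT/ΣR = (480 °C − 17.6 °C)/2.596 = 178 W/m

Q' = 178 W/m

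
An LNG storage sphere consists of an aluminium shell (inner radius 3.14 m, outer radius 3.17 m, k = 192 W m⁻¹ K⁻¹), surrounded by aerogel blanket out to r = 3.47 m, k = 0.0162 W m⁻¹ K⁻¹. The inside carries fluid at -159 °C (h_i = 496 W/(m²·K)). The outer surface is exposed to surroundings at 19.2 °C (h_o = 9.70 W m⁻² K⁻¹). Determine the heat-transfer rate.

Q = 1320 W

Resistance network (inner→outer):
  R_conv,in = 1/(4πr²h) = 1/(4π·3.14²·496) = 1.627×10^-5 K/W
  R_aluminium = (1/3.14 − 1/3.17)/(4πk) = 0.003014/(4π·192) = 1.249×10^-6 K/W
  R_aerogel blanket = (1/3.17 − 1/3.47)/(4πk) = 0.02727/(4π·0.0162) = 0.1340 K/W
  R_conv,out = 1/(4πr²h) = 1/(4π·3.47²·9.70) = 6.813×10^-4 K/W
ΣR = 1.627×10^-5 + 1.249×10^-6 + 0.1340 + 6.813×10^-4 = 0.1347 K/W
Q = ΔT/ΣR = (-159 °C − 19.2 °C)/0.1347 = -1320 W
(Negative Q ⇒ heat flows inward; heat gain = 1320 W.)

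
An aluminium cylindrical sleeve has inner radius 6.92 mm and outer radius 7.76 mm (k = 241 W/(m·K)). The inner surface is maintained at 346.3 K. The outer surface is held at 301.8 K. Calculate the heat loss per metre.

Q' = 5.88×10^5 W/m

Q' = 2πk·ΔT/ln(r₂/r₁) = 2π × 241 × 44.5 / ln(0.00776/0.00692) = 5.88×10^5 W/m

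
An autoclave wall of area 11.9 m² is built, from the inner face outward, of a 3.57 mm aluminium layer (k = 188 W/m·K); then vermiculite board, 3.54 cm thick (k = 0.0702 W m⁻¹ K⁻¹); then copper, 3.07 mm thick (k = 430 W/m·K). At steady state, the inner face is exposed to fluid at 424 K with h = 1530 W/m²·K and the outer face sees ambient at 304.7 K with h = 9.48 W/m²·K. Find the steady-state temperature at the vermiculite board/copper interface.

Series thermal resistances, inner to outer:
  R_conv,in = 1/(hA) = 1/(1530·11.9) = 5.492×10^-5 K/W
  R_aluminium = L/(kA) = 0.00357/(188·11.9) = 1.596×10^-6 K/W
  R_vermiculite board = L/(kA) = 0.0354/(0.0702·11.9) = 0.04238 K/W
  R_copper = L/(kA) = 0.00307/(430·11.9) = 6.000×10^-7 K/W
  R_conv,out = 1/(hA) = 1/(9.48·11.9) = 0.008864 K/W
ΣR = 5.492×10^-5 + 1.596×10^-6 + 0.04238 + 6.000×10^-7 + 0.008864 = 0.05130 K/W
Q = ΔT/ΣR = (424 K − 304.7 K)/0.05130 = 2326 W
From the inner boundary to the vermiculite board/copper interface, ΣR_partial = 0.04244 K/W.
T_interface = T_in − Q·ΣR_partial = 424 K − (2326)(0.04244) = 325.3 K

T = 325.3 K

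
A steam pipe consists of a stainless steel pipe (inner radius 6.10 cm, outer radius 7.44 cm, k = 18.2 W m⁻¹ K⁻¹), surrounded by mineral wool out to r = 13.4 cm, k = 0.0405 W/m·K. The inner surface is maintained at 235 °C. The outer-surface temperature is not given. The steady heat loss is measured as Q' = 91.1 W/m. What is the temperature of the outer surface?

T_out = 24.2 °C

Sum the resistances:
  R'_stainless steel = ln(0.0744/0.0610)/(2πk) = 0.1986/(2π·18.2) = 0.001737 m·K/W
  R'_mineral wool = ln(0.134/0.0744)/(2πk) = 0.5884/(2π·0.0405) = 2.312 m·K/W
ΣR = 2.314 m·K/W
ΔT = Q'·ΣR = 91.1 × 2.314 = 210.8 K
Heat flows outward, so T_out = T_in − ΔT = 235 − 210.8 = 24.2 °C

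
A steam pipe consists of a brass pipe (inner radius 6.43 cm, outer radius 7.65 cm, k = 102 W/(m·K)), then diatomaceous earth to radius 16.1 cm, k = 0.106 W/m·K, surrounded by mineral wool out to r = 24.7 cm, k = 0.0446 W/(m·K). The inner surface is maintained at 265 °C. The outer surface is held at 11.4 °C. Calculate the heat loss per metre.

Q' = 95.9 W/m

Series thermal resistances, inner to outer:
  R'_brass = ln(0.0765/0.0643)/(2πk) = 0.1737/(2π·102) = 2.711×10^-4 m·K/W
  R'_diatomaceous earth = ln(0.161/0.0765)/(2πk) = 0.7441/(2π·0.106) = 1.117 m·K/W
  R'_mineral wool = ln(0.247/0.161)/(2πk) = 0.4280/(2π·0.0446) = 1.527 m·K/W
ΣR = 2.711×10^-4 + 1.117 + 1.527 = 2.644 m·K/W
Q' = ΔT/ΣR = (265 °C − 11.4 °C)/2.644 = 95.9 W/m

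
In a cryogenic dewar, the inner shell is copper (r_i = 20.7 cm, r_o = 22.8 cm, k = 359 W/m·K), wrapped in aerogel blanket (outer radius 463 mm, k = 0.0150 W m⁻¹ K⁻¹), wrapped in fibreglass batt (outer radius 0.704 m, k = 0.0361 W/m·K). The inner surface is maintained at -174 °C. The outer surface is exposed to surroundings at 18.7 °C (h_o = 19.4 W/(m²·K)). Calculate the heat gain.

Treat each layer as a resistance in series:
  R_copper = (1/0.207 − 1/0.228)/(4πk) = 0.4450/(4π·359) = 9.863×10^-5 K/W
  R_aerogel blanket = (1/0.228 − 1/0.463)/(4πk) = 2.226/(4π·0.0150) = 11.81 K/W
  R_fibreglass batt = (1/0.463 − 1/0.704)/(4πk) = 0.7394/(4π·0.0361) = 1.630 K/W
  R_conv,out = 1/(4πr²h) = 1/(4π·0.704²·19.4) = 0.008276 K/W
ΣR = 9.863×10^-5 + 11.81 + 1.630 + 0.008276 = 13.45 K/W
Q = ΔT/ΣR = (-174 °C − 18.7 °C)/13.45 = -14.3 W
(Negative Q ⇒ heat flows inward; heat gain = 14.3 W.)

Q = 14.3 W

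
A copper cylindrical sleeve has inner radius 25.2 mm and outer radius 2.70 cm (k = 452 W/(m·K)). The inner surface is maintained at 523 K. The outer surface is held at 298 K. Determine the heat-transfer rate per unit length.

Q' = 9260 kW/m

Q' = 2πk·ΔT/ln(r₂/r₁) = 2π × 452 × 225 / ln(0.0270/0.0252) = 9.26×10^6 W/m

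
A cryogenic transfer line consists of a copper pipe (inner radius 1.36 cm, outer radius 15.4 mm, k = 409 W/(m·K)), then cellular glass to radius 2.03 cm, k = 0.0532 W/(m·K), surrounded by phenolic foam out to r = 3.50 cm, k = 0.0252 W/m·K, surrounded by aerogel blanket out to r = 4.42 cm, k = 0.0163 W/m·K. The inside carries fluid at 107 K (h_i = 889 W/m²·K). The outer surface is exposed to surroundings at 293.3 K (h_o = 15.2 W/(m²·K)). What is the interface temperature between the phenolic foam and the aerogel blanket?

Series thermal resistances, inner to outer:
  R'_conv,in = 1/(2πr h) = 1/(2π·0.0136·889) = 0.01316 m·K/W
  R'_copper = ln(0.0154/0.0136)/(2πk) = 0.1243/(2π·409) = 4.837×10^-5 m·K/W
  R'_cellular glass = ln(0.0203/0.0154)/(2πk) = 0.2763/(2π·0.0532) = 0.8264 m·K/W
  R'_phenolic foam = ln(0.0350/0.0203)/(2πk) = 0.5447/(2π·0.0252) = 3.440 m·K/W
  R'_aerogel blanket = ln(0.0442/0.0350)/(2πk) = 0.2334/(2π·0.0163) = 2.279 m·K/W
  R'_conv,out = 1/(2πr h) = 1/(2π·0.0442·15.2) = 0.2369 m·K/W
ΣR = 0.01316 + 4.837×10^-5 + 0.8264 + 3.440 + 2.279 + 0.2369 = 6.796 m·K/W
Q' = ΔT/ΣR = (107 K − 293.3 K)/6.796 = -27.41 W/m
From the inner boundary to the phenolic foam/aerogel blanket interface, ΣR_partial = 4.280 m·K/W.
T_interface = T_in − Q'·ΣR_partial = 107 K − (-27.41)(4.280) = 224.3 K

T = 224.3 K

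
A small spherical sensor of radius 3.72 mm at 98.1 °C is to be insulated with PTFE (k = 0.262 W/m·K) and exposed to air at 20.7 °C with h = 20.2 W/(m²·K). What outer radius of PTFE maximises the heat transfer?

For a sphere, r_cr = 2k_ins/h = 2·0.262/20.2 = 0.0259 m = 2.59 cm

r_cr = 2.59 cm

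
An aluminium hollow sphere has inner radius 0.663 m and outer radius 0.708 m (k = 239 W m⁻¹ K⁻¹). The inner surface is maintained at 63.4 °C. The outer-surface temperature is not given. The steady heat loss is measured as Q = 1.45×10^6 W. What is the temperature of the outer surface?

Sum the resistances:
  R_aluminium = (1/0.663 − 1/0.708)/(4πk) = 0.09587/(4π·239) = 3.192×10^-5 K/W
ΣR = 3.192×10^-5 K/W
ΔT = Q·ΣR = 1.45×10^6 × 3.192×10^-5 = 46.28 K
Heat flows outward, so T_out = T_in − ΔT = 63.4 − 46.28 = 17.1 °C

T_out = 17.1 °C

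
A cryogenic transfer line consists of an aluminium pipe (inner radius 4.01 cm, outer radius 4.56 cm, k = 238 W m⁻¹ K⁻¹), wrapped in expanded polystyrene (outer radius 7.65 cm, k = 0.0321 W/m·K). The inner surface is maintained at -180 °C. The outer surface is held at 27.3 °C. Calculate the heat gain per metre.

Treat each layer as a resistance in series:
  R'_aluminium = ln(0.0456/0.0401)/(2πk) = 0.1285/(2π·238) = 8.595×10^-5 m·K/W
  R'_expanded polystyrene = ln(0.0765/0.0456)/(2πk) = 0.5174/(2π·0.0321) = 2.565 m·K/W
ΣR = 8.595×10^-5 + 2.565 = 2.565 m·K/W
Q' = ΔT/ΣR = (-180 °C − 27.3 °C)/2.565 = -80.8 W/m
(Negative Q' ⇒ heat flows inward; heat gain = 80.8 W/m.)

Q' = 80.8 W/m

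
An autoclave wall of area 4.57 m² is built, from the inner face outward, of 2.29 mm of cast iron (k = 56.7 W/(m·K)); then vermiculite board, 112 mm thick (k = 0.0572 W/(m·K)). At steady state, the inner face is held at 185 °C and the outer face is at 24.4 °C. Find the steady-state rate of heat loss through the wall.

Q = 375 W

Series thermal resistances, inner to outer:
  R_cast iron = L/(kA) = 0.00229/(56.7·4.57) = 8.838×10^-6 K/W
  R_vermiculite board = L/(kA) = 0.112/(0.0572·4.57) = 0.4285 K/W
ΣR = 8.838×10^-6 + 0.4285 = 0.4285 K/W
Q = ΔT/ΣR = (185 °C − 24.4 °C)/0.4285 = 375 W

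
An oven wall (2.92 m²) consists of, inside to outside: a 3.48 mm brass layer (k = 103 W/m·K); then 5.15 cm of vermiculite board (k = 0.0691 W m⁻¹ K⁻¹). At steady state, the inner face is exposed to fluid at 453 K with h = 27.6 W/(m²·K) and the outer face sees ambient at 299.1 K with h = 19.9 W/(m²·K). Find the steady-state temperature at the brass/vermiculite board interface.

T = 446 K

Series thermal resistances, inner to outer:
  R_conv,in = 1/(hA) = 1/(27.6·2.92) = 0.01241 K/W
  R_brass = L/(kA) = 0.00348/(103·2.92) = 1.157×10^-5 K/W
  R_vermiculite board = L/(kA) = 0.0515/(0.0691·2.92) = 0.2552 K/W
  R_conv,out = 1/(hA) = 1/(19.9·2.92) = 0.01721 K/W
ΣR = 0.01241 + 1.157×10^-5 + 0.2552 + 0.01721 = 0.2848 K/W
Q = ΔT/ΣR = (453 K − 299.1 K)/0.2848 = 540.4 W
From the inner boundary to the brass/vermiculite board interface, ΣR_partial = 0.01242 K/W.
T_interface = T_in − Q·ΣR_partial = 453 K − (540.4)(0.01242) = 446 K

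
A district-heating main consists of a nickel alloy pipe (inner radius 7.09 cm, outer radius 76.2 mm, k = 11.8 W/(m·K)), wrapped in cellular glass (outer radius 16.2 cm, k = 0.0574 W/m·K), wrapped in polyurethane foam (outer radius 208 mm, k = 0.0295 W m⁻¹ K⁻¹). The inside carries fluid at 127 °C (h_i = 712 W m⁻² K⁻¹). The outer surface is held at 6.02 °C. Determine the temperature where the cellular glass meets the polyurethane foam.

Treat each layer as a resistance in series:
  R'_conv,in = 1/(2πr h) = 1/(2π·0.0709·712) = 0.003153 m·K/W
  R'_nickel alloy = ln(0.0762/0.0709)/(2πk) = 0.07209/(2π·11.8) = 9.723×10^-4 m·K/W
  R'_cellular glass = ln(0.162/0.0762)/(2πk) = 0.7542/(2π·0.0574) = 2.091 m·K/W
  R'_polyurethane foam = ln(0.208/0.162)/(2πk) = 0.2499/(2π·0.0295) = 1.348 m·K/W
ΣR = 0.003153 + 9.723×10^-4 + 2.091 + 1.348 = 3.443 m·K/W
Q' = ΔT/ΣR = (127 °C − 6.02 °C)/3.443 = 35.14 W/m
From the inner boundary to the cellular glass/polyurethane foam interface, ΣR_partial = 2.095 m·K/W.
T_interface = T_in − Q'·ΣR_partial = 127 °C − (35.14)(2.095) = 53.4 °C

T = 53.4 °C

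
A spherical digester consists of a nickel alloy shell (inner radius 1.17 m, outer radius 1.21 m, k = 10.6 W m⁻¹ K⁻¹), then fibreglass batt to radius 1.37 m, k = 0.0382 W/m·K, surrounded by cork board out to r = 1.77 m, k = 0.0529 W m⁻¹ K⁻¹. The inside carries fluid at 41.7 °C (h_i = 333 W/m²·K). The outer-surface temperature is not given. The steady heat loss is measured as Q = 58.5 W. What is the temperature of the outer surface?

Series resistances:
  R_conv,in = 1/(4πr²h) = 1/(4π·1.17²·333) = 1.746×10^-4 K/W
  R_nickel alloy = (1/1.17 − 1/1.21)/(4πk) = 0.02825/(4π·10.6) = 2.121×10^-4 K/W
  R_fibreglass batt = (1/1.21 − 1/1.37)/(4πk) = 0.09652/(4π·0.0382) = 0.2011 K/W
  R_cork board = (1/1.37 − 1/1.77)/(4πk) = 0.1650/(4π·0.0529) = 0.2481 K/W
ΣR = 0.4496 K/W
ΔT = Q·ΣR = 58.5 × 0.4496 = 26.30 K
Heat flows outward, so T_out = T_in − ΔT = 41.7 − 26.30 = 15.4 °C

T_out = 15.4 °C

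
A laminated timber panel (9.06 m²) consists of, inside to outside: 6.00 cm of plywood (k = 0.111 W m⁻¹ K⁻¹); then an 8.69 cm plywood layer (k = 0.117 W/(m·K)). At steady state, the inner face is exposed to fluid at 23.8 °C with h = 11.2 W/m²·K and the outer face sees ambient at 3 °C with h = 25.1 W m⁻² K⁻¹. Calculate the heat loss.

Q = 133 W

Resistance network (inner→outer):
  R_conv,in = 1/(hA) = 1/(11.2·9.06) = 0.009855 K/W
  R_plywood = L/(kA) = 0.0600/(0.111·9.06) = 0.05966 K/W
  R_plywood = L/(kA) = 0.0869/(0.117·9.06) = 0.08198 K/W
  R_conv,out = 1/(hA) = 1/(25.1·9.06) = 0.004397 K/W
ΣR = 0.009855 + 0.05966 + 0.08198 + 0.004397 = 0.1559 K/W
Q = ΔT/ΣR = (23.8 °C − 3 °C)/0.1559 = 133 W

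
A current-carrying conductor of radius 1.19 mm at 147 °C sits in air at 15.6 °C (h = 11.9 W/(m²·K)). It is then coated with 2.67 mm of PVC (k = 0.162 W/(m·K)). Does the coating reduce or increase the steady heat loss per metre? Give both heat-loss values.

Critical radius for a cylinder: r_cr = k/h = 0.0136 m = 1.36 cm.
Outer radius after coating: r₂ = 0.00119 + 0.00267 = 0.00386 m.
Since r₁ < r_cr and r₂ ≤ r_cr, the coating moves toward the maximum at r_cr — heat loss rises.
Bare: R = 1/(2πr₁h) = 11.24 m·K/W; Q = 131.4/11.24 = 11.7 W/m.
Coated: R = R_cond + R_conv = 4.621 m·K/W; Q = 131.4/4.621 = 28.4 W/m.

increases: 11.7 → 28.4 W/m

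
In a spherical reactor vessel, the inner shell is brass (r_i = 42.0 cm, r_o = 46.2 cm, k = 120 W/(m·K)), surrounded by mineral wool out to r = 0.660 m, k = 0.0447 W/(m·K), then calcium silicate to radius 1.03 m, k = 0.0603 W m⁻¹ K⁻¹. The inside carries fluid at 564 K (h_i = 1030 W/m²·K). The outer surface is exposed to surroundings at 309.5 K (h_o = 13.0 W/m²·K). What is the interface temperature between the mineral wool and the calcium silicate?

Treat each layer as a resistance in series:
  R_conv,in = 1/(4πr²h) = 1/(4π·0.420²·1030) = 4.380×10^-4 K/W
  R_brass = (1/0.420 − 1/0.462)/(4πk) = 0.2165/(4π·120) = 1.435×10^-4 K/W
  R_mineral wool = (1/0.462 − 1/0.660)/(4πk) = 0.6494/(4π·0.0447) = 1.156 K/W
  R_calcium silicate = (1/0.660 − 1/1.03)/(4πk) = 0.5443/(4π·0.0603) = 0.7183 K/W
  R_conv,out = 1/(4πr²h) = 1/(4π·1.03²·13.0) = 0.005770 K/W
ΣR = 4.380×10^-4 + 1.435×10^-4 + 1.156 + 0.7183 + 0.005770 = 1.881 K/W
Q = ΔT/ΣR = (564 K − 309.5 K)/1.881 = 135.3 W
From the inner boundary to the mineral wool/calcium silicate interface, ΣR_partial = 1.157 K/W.
T_interface = T_in − Q·ΣR_partial = 564 K − (135.3)(1.157) = 407 K

T = 407 K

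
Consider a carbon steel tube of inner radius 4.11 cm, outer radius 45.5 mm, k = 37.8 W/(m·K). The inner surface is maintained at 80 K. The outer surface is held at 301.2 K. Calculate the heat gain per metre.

Q' = 517 kW/m

Q' = 2πk·ΔT/ln(r₂/r₁) = 2π × 37.8 × 221.2 / ln(0.0455/0.0411) = 5.17×10^5 W/m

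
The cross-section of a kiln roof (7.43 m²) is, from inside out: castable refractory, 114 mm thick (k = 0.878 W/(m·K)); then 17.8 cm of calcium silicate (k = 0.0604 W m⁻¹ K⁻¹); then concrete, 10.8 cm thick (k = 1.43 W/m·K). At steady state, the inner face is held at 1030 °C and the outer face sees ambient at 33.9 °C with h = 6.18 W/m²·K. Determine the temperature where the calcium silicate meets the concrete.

T = 105 °C

Series thermal resistances, inner to outer:
  R_castable refractory = L/(kA) = 0.114/(0.878·7.43) = 0.01748 K/W
  R_calcium silicate = L/(kA) = 0.178/(0.0604·7.43) = 0.3966 K/W
  R_concrete = L/(kA) = 0.108/(1.43·7.43) = 0.01016 K/W
  R_conv,out = 1/(hA) = 1/(6.18·7.43) = 0.02178 K/W
ΣR = 0.01748 + 0.3966 + 0.01016 + 0.02178 = 0.4460 K/W
Q = ΔT/ΣR = (1030 °C − 33.9 °C)/0.4460 = 2233 W
From the inner boundary to the calcium silicate/concrete interface, ΣR_partial = 0.4141 K/W.
T_interface = T_in − Q·ΣR_partial = 1030 °C − (2233)(0.4141) = 105 °C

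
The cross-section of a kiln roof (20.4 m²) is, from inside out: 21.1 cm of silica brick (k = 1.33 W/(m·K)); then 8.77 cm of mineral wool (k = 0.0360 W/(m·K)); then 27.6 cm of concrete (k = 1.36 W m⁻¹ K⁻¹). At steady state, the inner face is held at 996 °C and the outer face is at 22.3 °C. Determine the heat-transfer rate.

Q = 7.10 kW

Treat each layer as a resistance in series:
  R_silica brick = L/(kA) = 0.211/(1.33·20.4) = 0.007777 K/W
  R_mineral wool = L/(kA) = 0.0877/(0.0360·20.4) = 0.1194 K/W
  R_concrete = L/(kA) = 0.276/(1.36·20.4) = 0.009948 K/W
ΣR = 0.007777 + 0.1194 + 0.009948 = 0.1371 K/W
Q = ΔT/ΣR = (996 °C − 22.3 °C)/0.1371 = 7100 W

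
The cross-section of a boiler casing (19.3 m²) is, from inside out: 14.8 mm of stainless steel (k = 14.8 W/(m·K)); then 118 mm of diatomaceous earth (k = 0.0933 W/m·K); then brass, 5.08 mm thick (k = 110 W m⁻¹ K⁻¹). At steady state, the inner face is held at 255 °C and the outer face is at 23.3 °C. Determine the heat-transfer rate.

Treat each layer as a resistance in series:
  R_stainless steel = L/(kA) = 0.0148/(14.8·19.3) = 5.181×10^-5 K/W
  R_diatomaceous earth = L/(kA) = 0.118/(0.0933·19.3) = 0.06553 K/W
  R_brass = L/(kA) = 0.00508/(110·19.3) = 2.393×10^-6 K/W
ΣR = 5.181×10^-5 + 0.06553 + 2.393×10^-6 = 0.06558 K/W
Q = ΔT/ΣR = (255 °C − 23.3 °C)/0.06558 = 3530 W

Q = 3530 W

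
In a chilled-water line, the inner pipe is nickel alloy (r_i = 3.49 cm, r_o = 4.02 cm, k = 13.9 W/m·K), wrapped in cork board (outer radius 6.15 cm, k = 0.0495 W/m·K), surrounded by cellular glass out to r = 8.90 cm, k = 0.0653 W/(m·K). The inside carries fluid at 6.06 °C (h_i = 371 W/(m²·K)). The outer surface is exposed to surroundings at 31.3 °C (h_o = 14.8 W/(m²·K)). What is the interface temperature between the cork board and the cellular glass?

T = 20.6 °C

Treat each layer as a resistance in series:
  R'_conv,in = 1/(2πr h) = 1/(2π·0.0349·371) = 0.01229 m·K/W
  R'_nickel alloy = ln(0.0402/0.0349)/(2πk) = 0.1414/(2π·13.9) = 0.001619 m·K/W
  R'_cork board = ln(0.0615/0.0402)/(2πk) = 0.4252/(2π·0.0495) = 1.367 m·K/W
  R'_cellular glass = ln(0.0890/0.0615)/(2πk) = 0.3696/(2π·0.0653) = 0.9008 m·K/W
  R'_conv,out = 1/(2πr h) = 1/(2π·0.0890·14.8) = 0.1208 m·K/W
ΣR = 0.01229 + 0.001619 + 1.367 + 0.9008 + 0.1208 = 2.403 m·K/W
Q' = ΔT/ΣR = (6.06 °C − 31.3 °C)/2.403 = -10.50 W/m
From the inner boundary to the cork board/cellular glass interface, ΣR_partial = 1.381 m·K/W.
T_interface = T_in − Q'·ΣR_partial = 6.06 °C − (-10.50)(1.381) = 20.6 °C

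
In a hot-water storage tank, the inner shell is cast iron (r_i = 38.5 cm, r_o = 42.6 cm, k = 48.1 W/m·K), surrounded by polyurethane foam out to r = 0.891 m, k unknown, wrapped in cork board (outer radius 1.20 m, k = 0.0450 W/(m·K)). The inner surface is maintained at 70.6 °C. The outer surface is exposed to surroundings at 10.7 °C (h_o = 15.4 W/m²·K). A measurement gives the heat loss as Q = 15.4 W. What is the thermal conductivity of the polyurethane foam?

ΣR = ΔT/Q = |70.6 − 10.7|/15.4 = 3.890 K/W
Known resistances:
  R_cast iron = (1/0.385 − 1/0.426)/(4πk) = 0.2500/(4π·48.1) = 4.136×10^-4 K/W
  R_cork board = (1/0.891 − 1/1.20)/(4πk) = 0.2890/(4π·0.0450) = 0.5111 K/W
  R_conv,out = 1/(4πr²h) = 1/(4π·1.20²·15.4) = 0.003588 K/W
R_polyurethane foam = ΣR − ΣR_known = 3.890 − 0.5151 = 3.375 K/W
(1/r₁−1/r₂)/(4πk) = 3.375 ⇒ k = 1.225/(4π·3.375) = 0.0289 W/m·K

k = 0.0289 W/m·K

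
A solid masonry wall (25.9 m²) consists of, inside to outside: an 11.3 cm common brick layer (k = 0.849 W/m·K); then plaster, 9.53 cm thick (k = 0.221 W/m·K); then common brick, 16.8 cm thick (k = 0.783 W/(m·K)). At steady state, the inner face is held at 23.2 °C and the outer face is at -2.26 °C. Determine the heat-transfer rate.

Q = 847 W

Treat each layer as a resistance in series:
  R_common brick = L/(kA) = 0.113/(0.849·25.9) = 0.005139 K/W
  R_plaster = L/(kA) = 0.0953/(0.221·25.9) = 0.01665 K/W
  R_common brick = L/(kA) = 0.168/(0.783·25.9) = 0.008284 K/W
ΣR = 0.005139 + 0.01665 + 0.008284 = 0.03007 K/W
Q = ΔT/ΣR = (23.2 °C − -2.26 °C)/0.03007 = 847 W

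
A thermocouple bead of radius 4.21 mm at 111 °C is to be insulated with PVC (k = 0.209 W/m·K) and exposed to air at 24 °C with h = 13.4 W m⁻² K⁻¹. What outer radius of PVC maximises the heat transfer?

For a sphere, r_cr = 2k_ins/h = 2·0.209/13.4 = 0.0312 m = 3.12 cm

r_cr = 3.12 cm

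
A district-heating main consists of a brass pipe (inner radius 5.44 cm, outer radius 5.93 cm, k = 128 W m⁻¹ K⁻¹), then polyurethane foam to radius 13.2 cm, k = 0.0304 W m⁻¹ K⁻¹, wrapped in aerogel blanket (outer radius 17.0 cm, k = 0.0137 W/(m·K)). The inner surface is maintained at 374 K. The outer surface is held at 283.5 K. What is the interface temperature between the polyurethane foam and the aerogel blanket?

T = 320.8 K

Treat each layer as a resistance in series:
  R'_brass = ln(0.0593/0.0544)/(2πk) = 0.08625/(2π·128) = 1.072×10^-4 m·K/W
  R'_polyurethane foam = ln(0.132/0.0593)/(2πk) = 0.8002/(2π·0.0304) = 4.189 m·K/W
  R'_aerogel blanket = ln(0.170/0.132)/(2πk) = 0.2530/(2π·0.0137) = 2.939 m·K/W
ΣR = 1.072×10^-4 + 4.189 + 2.939 = 7.128 m·K/W
Q' = ΔT/ΣR = (374 K − 283.5 K)/7.128 = 12.70 W/m
From the inner boundary to the polyurethane foam/aerogel blanket interface, ΣR_partial = 4.189 m·K/W.
T_interface = T_in − Q'·ΣR_partial = 374 K − (12.70)(4.189) = 320.8 K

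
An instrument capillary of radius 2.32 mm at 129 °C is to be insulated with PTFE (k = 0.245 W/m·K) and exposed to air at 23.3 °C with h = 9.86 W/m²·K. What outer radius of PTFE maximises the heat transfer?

r_cr = 2.48 cm

For a cylinder, r_cr = k_ins/h = 0.245/9.86 = 0.0248 m = 2.48 cm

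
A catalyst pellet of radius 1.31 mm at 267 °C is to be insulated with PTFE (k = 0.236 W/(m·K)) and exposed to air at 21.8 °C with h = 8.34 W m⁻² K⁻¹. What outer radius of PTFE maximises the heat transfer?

r_cr = 5.66 cm

For a sphere, r_cr = 2k_ins/h = 2·0.236/8.34 = 0.0566 m = 5.66 cm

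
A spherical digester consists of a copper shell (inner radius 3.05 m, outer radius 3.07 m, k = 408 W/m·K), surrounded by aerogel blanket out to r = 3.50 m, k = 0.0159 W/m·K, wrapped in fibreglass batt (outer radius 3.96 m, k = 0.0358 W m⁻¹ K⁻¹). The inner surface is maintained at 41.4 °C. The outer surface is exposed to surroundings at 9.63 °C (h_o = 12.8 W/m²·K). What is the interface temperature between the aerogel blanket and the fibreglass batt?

Series thermal resistances, inner to outer:
  R_copper = (1/3.05 − 1/3.07)/(4πk) = 0.002136/(4π·408) = 4.166×10^-7 K/W
  R_aerogel blanket = (1/3.07 − 1/3.50)/(4πk) = 0.04002/(4π·0.0159) = 0.2003 K/W
  R_fibreglass batt = (1/3.50 − 1/3.96)/(4πk) = 0.03319/(4π·0.0358) = 0.07377 K/W
  R_conv,out = 1/(4πr²h) = 1/(4π·3.96²·12.8) = 3.965×10^-4 K/W
ΣR = 4.166×10^-7 + 0.2003 + 0.07377 + 3.965×10^-4 = 0.2745 K/W
Q = ΔT/ΣR = (41.4 °C − 9.63 °C)/0.2745 = 115.7 W
From the inner boundary to the aerogel blanket/fibreglass batt interface, ΣR_partial = 0.2003 K/W.
T_interface = T_in − Q·ΣR_partial = 41.4 °C − (115.7)(0.2003) = 18.2 °C

T = 18.2 °C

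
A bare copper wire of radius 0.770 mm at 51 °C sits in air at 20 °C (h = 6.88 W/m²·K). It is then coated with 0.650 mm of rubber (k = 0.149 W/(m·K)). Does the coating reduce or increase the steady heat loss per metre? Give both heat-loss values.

increases: 1.03 → 1.83 W/m

Critical radius for a cylinder: r_cr = k/h = 0.0217 m = 2.17 cm.
Outer radius after coating: r₂ = 7.70×10^-4 + 6.50×10^-4 = 0.001420 m.
Since r₁ < r_cr and r₂ ≤ r_cr, the coating moves toward the maximum at r_cr — heat loss rises.
Bare: R = 1/(2πr₁h) = 30.04 m·K/W; Q = 31/30.04 = 1.03 W/m.
Coated: R = R_cond + R_conv = 16.94 m·K/W; Q = 31/16.94 = 1.83 W/m.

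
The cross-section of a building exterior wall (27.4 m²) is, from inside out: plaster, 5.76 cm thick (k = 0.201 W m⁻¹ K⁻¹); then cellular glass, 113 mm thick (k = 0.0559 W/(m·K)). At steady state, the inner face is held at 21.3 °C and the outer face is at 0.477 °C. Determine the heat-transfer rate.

Q = 247 W

Series thermal resistances, inner to outer:
  R_plaster = L/(kA) = 0.0576/(0.201·27.4) = 0.01046 K/W
  R_cellular glass = L/(kA) = 0.113/(0.0559·27.4) = 0.07378 K/W
ΣR = 0.01046 + 0.07378 = 0.08424 K/W
Q = ΔT/ΣR = (21.3 °C − 0.477 °C)/0.08424 = 247 W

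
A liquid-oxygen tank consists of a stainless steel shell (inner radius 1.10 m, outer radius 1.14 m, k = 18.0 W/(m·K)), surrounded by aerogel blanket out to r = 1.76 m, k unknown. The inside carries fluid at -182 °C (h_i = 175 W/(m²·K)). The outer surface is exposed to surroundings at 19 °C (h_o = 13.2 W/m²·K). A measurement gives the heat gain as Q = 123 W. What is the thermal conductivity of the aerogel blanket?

ΣR = ΔT/Q = |-182 − 19|/123 = 1.634 K/W
Known resistances:
  R_conv,in = 1/(4πr²h) = 1/(4π·1.10²·175) = 3.758×10^-4 K/W
  R_stainless steel = (1/1.10 − 1/1.14)/(4πk) = 0.03190/(4π·18.0) = 1.410×10^-4 K/W
  R_conv,out = 1/(4πr²h) = 1/(4π·1.76²·13.2) = 0.001946 K/W
R_aerogel blanket = ΣR − ΣR_known = 1.634 − 0.002463 = 1.632 K/W
(1/r₁−1/r₂)/(4πk) = 1.632 ⇒ k = 0.3090/(4π·1.632) = 0.0151 W/m·K

k = 0.0151 W/m·K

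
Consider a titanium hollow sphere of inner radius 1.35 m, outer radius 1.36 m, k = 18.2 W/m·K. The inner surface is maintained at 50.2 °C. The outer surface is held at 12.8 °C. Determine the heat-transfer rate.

Q = 1570 kW

Q = 4πk·ΔT/(1/r₁ − 1/r₂) = 4π × 18.2 × 37.4 / (1/1.35 − 1/1.36) = 1.57×10^6 W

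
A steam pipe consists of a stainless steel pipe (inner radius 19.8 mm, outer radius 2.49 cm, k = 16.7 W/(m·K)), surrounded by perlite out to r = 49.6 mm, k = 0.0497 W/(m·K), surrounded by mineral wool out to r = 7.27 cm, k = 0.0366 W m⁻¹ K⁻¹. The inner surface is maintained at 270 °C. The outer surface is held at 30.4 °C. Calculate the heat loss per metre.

Series thermal resistances, inner to outer:
  R'_stainless steel = ln(0.0249/0.0198)/(2πk) = 0.2292/(2π·16.7) = 0.002184 m·K/W
  R'_perlite = ln(0.0496/0.0249)/(2πk) = 0.6891/(2π·0.0497) = 2.207 m·K/W
  R'_mineral wool = ln(0.0727/0.0496)/(2πk) = 0.3824/(2π·0.0366) = 1.663 m·K/W
ΣR = 0.002184 + 2.207 + 1.663 = 3.872 m·K/W
Q' = ΔT/ΣR = (270 °C − 30.4 °C)/3.872 = 61.9 W/m

Q' = 61.9 W/m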